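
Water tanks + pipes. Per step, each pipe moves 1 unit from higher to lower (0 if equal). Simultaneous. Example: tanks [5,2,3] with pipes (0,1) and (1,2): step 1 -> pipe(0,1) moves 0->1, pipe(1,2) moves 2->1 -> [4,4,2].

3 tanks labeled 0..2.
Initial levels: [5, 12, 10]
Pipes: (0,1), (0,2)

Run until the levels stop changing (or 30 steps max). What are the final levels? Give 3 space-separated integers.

Step 1: flows [1->0,2->0] -> levels [7 11 9]
Step 2: flows [1->0,2->0] -> levels [9 10 8]
Step 3: flows [1->0,0->2] -> levels [9 9 9]
Step 4: flows [0=1,0=2] -> levels [9 9 9]
  -> stable (no change)

Answer: 9 9 9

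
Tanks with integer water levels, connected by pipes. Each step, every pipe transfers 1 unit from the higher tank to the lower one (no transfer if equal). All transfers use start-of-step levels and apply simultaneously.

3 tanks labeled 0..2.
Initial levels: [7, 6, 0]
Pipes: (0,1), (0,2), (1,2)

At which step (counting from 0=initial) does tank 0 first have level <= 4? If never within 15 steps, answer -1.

Answer: 3

Derivation:
Step 1: flows [0->1,0->2,1->2] -> levels [5 6 2]
Step 2: flows [1->0,0->2,1->2] -> levels [5 4 4]
Step 3: flows [0->1,0->2,1=2] -> levels [3 5 5]
Tank 0 first reaches <=4 at step 3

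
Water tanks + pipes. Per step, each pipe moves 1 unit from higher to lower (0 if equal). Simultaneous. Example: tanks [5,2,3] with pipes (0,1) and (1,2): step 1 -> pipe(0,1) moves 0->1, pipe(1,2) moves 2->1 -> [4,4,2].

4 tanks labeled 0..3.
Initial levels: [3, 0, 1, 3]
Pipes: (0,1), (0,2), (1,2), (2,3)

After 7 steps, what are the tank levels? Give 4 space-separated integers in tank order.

Step 1: flows [0->1,0->2,2->1,3->2] -> levels [1 2 2 2]
Step 2: flows [1->0,2->0,1=2,2=3] -> levels [3 1 1 2]
Step 3: flows [0->1,0->2,1=2,3->2] -> levels [1 2 3 1]
Step 4: flows [1->0,2->0,2->1,2->3] -> levels [3 2 0 2]
Step 5: flows [0->1,0->2,1->2,3->2] -> levels [1 2 3 1]
  -> period-2 cycle: step 5 state = step 3 state
  -> state at step 7: (7-3) mod 2 = 0, same as step 3 -> [1 2 3 1]

Answer: 1 2 3 1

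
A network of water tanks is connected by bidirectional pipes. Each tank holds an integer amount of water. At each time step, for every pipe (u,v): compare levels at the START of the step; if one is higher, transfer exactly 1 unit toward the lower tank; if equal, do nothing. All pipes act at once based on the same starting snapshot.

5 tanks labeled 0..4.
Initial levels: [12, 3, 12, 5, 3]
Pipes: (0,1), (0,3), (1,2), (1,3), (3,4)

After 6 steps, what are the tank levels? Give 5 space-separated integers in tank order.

Step 1: flows [0->1,0->3,2->1,3->1,3->4] -> levels [10 6 11 4 4]
Step 2: flows [0->1,0->3,2->1,1->3,3=4] -> levels [8 7 10 6 4]
Step 3: flows [0->1,0->3,2->1,1->3,3->4] -> levels [6 8 9 7 5]
Step 4: flows [1->0,3->0,2->1,1->3,3->4] -> levels [8 7 8 6 6]
Step 5: flows [0->1,0->3,2->1,1->3,3=4] -> levels [6 8 7 8 6]
Step 6: flows [1->0,3->0,1->2,1=3,3->4] -> levels [8 6 8 6 7]

Answer: 8 6 8 6 7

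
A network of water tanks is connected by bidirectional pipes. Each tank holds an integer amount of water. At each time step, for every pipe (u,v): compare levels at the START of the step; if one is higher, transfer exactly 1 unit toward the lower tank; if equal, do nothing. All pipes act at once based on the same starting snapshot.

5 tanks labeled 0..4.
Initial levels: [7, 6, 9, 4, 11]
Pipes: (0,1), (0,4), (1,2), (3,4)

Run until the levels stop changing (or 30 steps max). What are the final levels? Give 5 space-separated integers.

Step 1: flows [0->1,4->0,2->1,4->3] -> levels [7 8 8 5 9]
Step 2: flows [1->0,4->0,1=2,4->3] -> levels [9 7 8 6 7]
Step 3: flows [0->1,0->4,2->1,4->3] -> levels [7 9 7 7 7]
Step 4: flows [1->0,0=4,1->2,3=4] -> levels [8 7 8 7 7]
Step 5: flows [0->1,0->4,2->1,3=4] -> levels [6 9 7 7 8]
Step 6: flows [1->0,4->0,1->2,4->3] -> levels [8 7 8 8 6]
Step 7: flows [0->1,0->4,2->1,3->4] -> levels [6 9 7 7 8]
  -> period-2 cycle: step 7 state = step 5 state; never stabilizes
  -> state at step 30: (30-5) mod 2 = 1, same as step 6 -> [8 7 8 8 6]

Answer: 8 7 8 8 6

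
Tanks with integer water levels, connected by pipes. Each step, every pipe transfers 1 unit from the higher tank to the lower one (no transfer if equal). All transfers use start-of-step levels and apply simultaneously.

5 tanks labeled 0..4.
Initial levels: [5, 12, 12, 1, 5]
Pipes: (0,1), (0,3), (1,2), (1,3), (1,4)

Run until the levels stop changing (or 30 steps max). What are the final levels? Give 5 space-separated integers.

Answer: 6 10 7 6 6

Derivation:
Step 1: flows [1->0,0->3,1=2,1->3,1->4] -> levels [5 9 12 3 6]
Step 2: flows [1->0,0->3,2->1,1->3,1->4] -> levels [5 7 11 5 7]
Step 3: flows [1->0,0=3,2->1,1->3,1=4] -> levels [6 6 10 6 7]
Step 4: flows [0=1,0=3,2->1,1=3,4->1] -> levels [6 8 9 6 6]
Step 5: flows [1->0,0=3,2->1,1->3,1->4] -> levels [7 6 8 7 7]
Step 6: flows [0->1,0=3,2->1,3->1,4->1] -> levels [6 10 7 6 6]
Step 7: flows [1->0,0=3,1->2,1->3,1->4] -> levels [7 6 8 7 7]
  -> period-2 cycle: step 7 state = step 5 state; never stabilizes
  -> state at step 30: (30-5) mod 2 = 1, same as step 6 -> [6 10 7 6 6]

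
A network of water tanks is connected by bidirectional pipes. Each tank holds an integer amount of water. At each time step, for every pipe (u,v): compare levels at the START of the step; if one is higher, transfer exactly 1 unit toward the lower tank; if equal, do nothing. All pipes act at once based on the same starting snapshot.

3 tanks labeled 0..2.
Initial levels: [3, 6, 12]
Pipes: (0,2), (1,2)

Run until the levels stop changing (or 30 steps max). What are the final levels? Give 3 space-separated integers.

Answer: 7 7 7

Derivation:
Step 1: flows [2->0,2->1] -> levels [4 7 10]
Step 2: flows [2->0,2->1] -> levels [5 8 8]
Step 3: flows [2->0,1=2] -> levels [6 8 7]
Step 4: flows [2->0,1->2] -> levels [7 7 7]
Step 5: flows [0=2,1=2] -> levels [7 7 7]
  -> stable (no change)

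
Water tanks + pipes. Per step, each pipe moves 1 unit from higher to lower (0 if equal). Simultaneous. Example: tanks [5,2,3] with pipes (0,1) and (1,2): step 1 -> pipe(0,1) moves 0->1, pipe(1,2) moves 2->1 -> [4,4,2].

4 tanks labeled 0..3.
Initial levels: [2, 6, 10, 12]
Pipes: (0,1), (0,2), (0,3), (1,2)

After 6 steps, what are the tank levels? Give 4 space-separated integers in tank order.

Step 1: flows [1->0,2->0,3->0,2->1] -> levels [5 6 8 11]
Step 2: flows [1->0,2->0,3->0,2->1] -> levels [8 6 6 10]
Step 3: flows [0->1,0->2,3->0,1=2] -> levels [7 7 7 9]
Step 4: flows [0=1,0=2,3->0,1=2] -> levels [8 7 7 8]
Step 5: flows [0->1,0->2,0=3,1=2] -> levels [6 8 8 8]
Step 6: flows [1->0,2->0,3->0,1=2] -> levels [9 7 7 7]

Answer: 9 7 7 7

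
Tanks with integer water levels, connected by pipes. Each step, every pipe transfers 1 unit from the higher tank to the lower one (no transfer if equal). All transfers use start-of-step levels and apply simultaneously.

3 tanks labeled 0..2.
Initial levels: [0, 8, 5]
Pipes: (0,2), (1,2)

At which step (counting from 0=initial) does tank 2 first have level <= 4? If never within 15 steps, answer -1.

Answer: 4

Derivation:
Step 1: flows [2->0,1->2] -> levels [1 7 5]
Step 2: flows [2->0,1->2] -> levels [2 6 5]
Step 3: flows [2->0,1->2] -> levels [3 5 5]
Step 4: flows [2->0,1=2] -> levels [4 5 4]
Tank 2 first reaches <=4 at step 4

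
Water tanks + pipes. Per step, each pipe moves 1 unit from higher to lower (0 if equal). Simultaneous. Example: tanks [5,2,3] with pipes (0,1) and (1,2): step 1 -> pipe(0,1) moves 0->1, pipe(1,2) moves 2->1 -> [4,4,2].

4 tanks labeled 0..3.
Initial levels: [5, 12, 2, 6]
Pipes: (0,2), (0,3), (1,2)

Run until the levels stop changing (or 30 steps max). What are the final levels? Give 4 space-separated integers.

Step 1: flows [0->2,3->0,1->2] -> levels [5 11 4 5]
Step 2: flows [0->2,0=3,1->2] -> levels [4 10 6 5]
Step 3: flows [2->0,3->0,1->2] -> levels [6 9 6 4]
Step 4: flows [0=2,0->3,1->2] -> levels [5 8 7 5]
Step 5: flows [2->0,0=3,1->2] -> levels [6 7 7 5]
Step 6: flows [2->0,0->3,1=2] -> levels [6 7 6 6]
Step 7: flows [0=2,0=3,1->2] -> levels [6 6 7 6]
Step 8: flows [2->0,0=3,2->1] -> levels [7 7 5 6]
Step 9: flows [0->2,0->3,1->2] -> levels [5 6 7 7]
Step 10: flows [2->0,3->0,2->1] -> levels [7 7 5 6]
  -> period-2 cycle: step 10 state = step 8 state; never stabilizes
  -> state at step 30: (30-8) mod 2 = 0, same as step 8 -> [7 7 5 6]

Answer: 7 7 5 6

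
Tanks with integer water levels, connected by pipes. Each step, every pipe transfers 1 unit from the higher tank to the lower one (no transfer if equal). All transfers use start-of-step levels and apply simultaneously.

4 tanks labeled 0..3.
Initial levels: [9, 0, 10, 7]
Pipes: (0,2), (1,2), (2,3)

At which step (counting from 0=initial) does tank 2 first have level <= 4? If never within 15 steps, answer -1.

Step 1: flows [2->0,2->1,2->3] -> levels [10 1 7 8]
Step 2: flows [0->2,2->1,3->2] -> levels [9 2 8 7]
Step 3: flows [0->2,2->1,2->3] -> levels [8 3 7 8]
Step 4: flows [0->2,2->1,3->2] -> levels [7 4 8 7]
Step 5: flows [2->0,2->1,2->3] -> levels [8 5 5 8]
Step 6: flows [0->2,1=2,3->2] -> levels [7 5 7 7]
Step 7: flows [0=2,2->1,2=3] -> levels [7 6 6 7]
Step 8: flows [0->2,1=2,3->2] -> levels [6 6 8 6]
Step 9: flows [2->0,2->1,2->3] -> levels [7 7 5 7]
Step 10: flows [0->2,1->2,3->2] -> levels [6 6 8 6]
  -> period-2 cycle (repeats step 8); tank 2 never drops to <=4
Tank 2 never reaches <=4 within 15 steps

Answer: -1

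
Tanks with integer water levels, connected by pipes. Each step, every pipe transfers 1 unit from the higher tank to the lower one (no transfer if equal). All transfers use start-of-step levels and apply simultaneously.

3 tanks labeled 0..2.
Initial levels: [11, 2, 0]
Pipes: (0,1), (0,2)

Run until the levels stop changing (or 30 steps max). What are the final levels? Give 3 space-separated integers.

Step 1: flows [0->1,0->2] -> levels [9 3 1]
Step 2: flows [0->1,0->2] -> levels [7 4 2]
Step 3: flows [0->1,0->2] -> levels [5 5 3]
Step 4: flows [0=1,0->2] -> levels [4 5 4]
Step 5: flows [1->0,0=2] -> levels [5 4 4]
Step 6: flows [0->1,0->2] -> levels [3 5 5]
Step 7: flows [1->0,2->0] -> levels [5 4 4]
  -> period-2 cycle: step 7 state = step 5 state; never stabilizes
  -> state at step 30: (30-5) mod 2 = 1, same as step 6 -> [3 5 5]

Answer: 3 5 5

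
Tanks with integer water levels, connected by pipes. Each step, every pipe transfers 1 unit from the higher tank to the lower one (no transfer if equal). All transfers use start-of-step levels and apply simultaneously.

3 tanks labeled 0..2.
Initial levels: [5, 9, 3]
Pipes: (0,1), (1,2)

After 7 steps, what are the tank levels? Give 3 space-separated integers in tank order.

Step 1: flows [1->0,1->2] -> levels [6 7 4]
Step 2: flows [1->0,1->2] -> levels [7 5 5]
Step 3: flows [0->1,1=2] -> levels [6 6 5]
Step 4: flows [0=1,1->2] -> levels [6 5 6]
Step 5: flows [0->1,2->1] -> levels [5 7 5]
Step 6: flows [1->0,1->2] -> levels [6 5 6]
  -> period-2 cycle: step 6 state = step 4 state
  -> state at step 7: (7-4) mod 2 = 1, same as step 5 -> [5 7 5]

Answer: 5 7 5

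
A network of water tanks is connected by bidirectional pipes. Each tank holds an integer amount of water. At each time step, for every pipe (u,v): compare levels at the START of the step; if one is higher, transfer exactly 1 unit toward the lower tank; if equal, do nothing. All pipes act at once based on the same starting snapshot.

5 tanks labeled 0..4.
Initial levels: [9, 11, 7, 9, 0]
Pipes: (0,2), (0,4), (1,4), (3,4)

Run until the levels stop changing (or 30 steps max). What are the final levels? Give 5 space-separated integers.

Step 1: flows [0->2,0->4,1->4,3->4] -> levels [7 10 8 8 3]
Step 2: flows [2->0,0->4,1->4,3->4] -> levels [7 9 7 7 6]
Step 3: flows [0=2,0->4,1->4,3->4] -> levels [6 8 7 6 9]
Step 4: flows [2->0,4->0,4->1,4->3] -> levels [8 9 6 7 6]
Step 5: flows [0->2,0->4,1->4,3->4] -> levels [6 8 7 6 9]
  -> period-2 cycle: step 5 state = step 3 state; never stabilizes
  -> state at step 30: (30-3) mod 2 = 1, same as step 4 -> [8 9 6 7 6]

Answer: 8 9 6 7 6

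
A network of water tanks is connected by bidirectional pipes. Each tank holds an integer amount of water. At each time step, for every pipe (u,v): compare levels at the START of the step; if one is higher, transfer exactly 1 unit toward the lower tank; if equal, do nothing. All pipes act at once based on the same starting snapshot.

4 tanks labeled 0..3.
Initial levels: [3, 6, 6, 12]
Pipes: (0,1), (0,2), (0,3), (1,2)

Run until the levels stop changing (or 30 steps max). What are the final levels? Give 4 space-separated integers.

Step 1: flows [1->0,2->0,3->0,1=2] -> levels [6 5 5 11]
Step 2: flows [0->1,0->2,3->0,1=2] -> levels [5 6 6 10]
Step 3: flows [1->0,2->0,3->0,1=2] -> levels [8 5 5 9]
Step 4: flows [0->1,0->2,3->0,1=2] -> levels [7 6 6 8]
Step 5: flows [0->1,0->2,3->0,1=2] -> levels [6 7 7 7]
Step 6: flows [1->0,2->0,3->0,1=2] -> levels [9 6 6 6]
Step 7: flows [0->1,0->2,0->3,1=2] -> levels [6 7 7 7]
  -> period-2 cycle: step 7 state = step 5 state; never stabilizes
  -> state at step 30: (30-5) mod 2 = 1, same as step 6 -> [9 6 6 6]

Answer: 9 6 6 6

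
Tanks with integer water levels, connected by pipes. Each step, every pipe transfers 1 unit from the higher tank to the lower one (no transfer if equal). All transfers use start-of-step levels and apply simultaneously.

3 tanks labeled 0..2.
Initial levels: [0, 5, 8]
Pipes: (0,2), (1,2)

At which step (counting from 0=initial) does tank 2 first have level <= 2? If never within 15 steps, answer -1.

Answer: -1

Derivation:
Step 1: flows [2->0,2->1] -> levels [1 6 6]
Step 2: flows [2->0,1=2] -> levels [2 6 5]
Step 3: flows [2->0,1->2] -> levels [3 5 5]
Step 4: flows [2->0,1=2] -> levels [4 5 4]
Step 5: flows [0=2,1->2] -> levels [4 4 5]
Step 6: flows [2->0,2->1] -> levels [5 5 3]
Step 7: flows [0->2,1->2] -> levels [4 4 5]
  -> period-2 cycle (repeats step 5); tank 2 never drops to <=2
Tank 2 never reaches <=2 within 15 steps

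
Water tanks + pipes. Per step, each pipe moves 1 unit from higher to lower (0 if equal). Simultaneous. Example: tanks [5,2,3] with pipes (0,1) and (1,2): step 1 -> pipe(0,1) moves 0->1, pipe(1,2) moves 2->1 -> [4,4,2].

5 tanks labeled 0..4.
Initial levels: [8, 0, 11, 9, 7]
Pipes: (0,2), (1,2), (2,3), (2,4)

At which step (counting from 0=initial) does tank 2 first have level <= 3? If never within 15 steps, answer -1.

Answer: -1

Derivation:
Step 1: flows [2->0,2->1,2->3,2->4] -> levels [9 1 7 10 8]
Step 2: flows [0->2,2->1,3->2,4->2] -> levels [8 2 9 9 7]
Step 3: flows [2->0,2->1,2=3,2->4] -> levels [9 3 6 9 8]
Step 4: flows [0->2,2->1,3->2,4->2] -> levels [8 4 8 8 7]
Step 5: flows [0=2,2->1,2=3,2->4] -> levels [8 5 6 8 8]
Step 6: flows [0->2,2->1,3->2,4->2] -> levels [7 6 8 7 7]
Step 7: flows [2->0,2->1,2->3,2->4] -> levels [8 7 4 8 8]
Step 8: flows [0->2,1->2,3->2,4->2] -> levels [7 6 8 7 7]
  -> period-2 cycle (repeats step 6); tank 2 never drops to <=3
Tank 2 never reaches <=3 within 15 steps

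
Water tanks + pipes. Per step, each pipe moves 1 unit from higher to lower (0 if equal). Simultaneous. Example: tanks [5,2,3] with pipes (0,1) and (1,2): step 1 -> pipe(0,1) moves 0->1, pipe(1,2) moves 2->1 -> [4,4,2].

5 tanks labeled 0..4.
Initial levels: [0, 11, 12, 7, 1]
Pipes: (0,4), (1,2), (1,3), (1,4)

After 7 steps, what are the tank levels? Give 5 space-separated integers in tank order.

Step 1: flows [4->0,2->1,1->3,1->4] -> levels [1 10 11 8 1]
Step 2: flows [0=4,2->1,1->3,1->4] -> levels [1 9 10 9 2]
Step 3: flows [4->0,2->1,1=3,1->4] -> levels [2 9 9 9 2]
Step 4: flows [0=4,1=2,1=3,1->4] -> levels [2 8 9 9 3]
Step 5: flows [4->0,2->1,3->1,1->4] -> levels [3 9 8 8 3]
Step 6: flows [0=4,1->2,1->3,1->4] -> levels [3 6 9 9 4]
Step 7: flows [4->0,2->1,3->1,1->4] -> levels [4 7 8 8 4]

Answer: 4 7 8 8 4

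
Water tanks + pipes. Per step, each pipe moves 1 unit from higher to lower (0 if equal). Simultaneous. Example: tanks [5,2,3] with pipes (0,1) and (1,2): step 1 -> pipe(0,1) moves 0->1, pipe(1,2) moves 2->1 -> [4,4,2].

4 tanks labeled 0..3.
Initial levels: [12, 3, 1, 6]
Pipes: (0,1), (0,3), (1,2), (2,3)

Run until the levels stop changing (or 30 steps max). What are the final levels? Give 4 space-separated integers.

Answer: 5 6 6 5

Derivation:
Step 1: flows [0->1,0->3,1->2,3->2] -> levels [10 3 3 6]
Step 2: flows [0->1,0->3,1=2,3->2] -> levels [8 4 4 6]
Step 3: flows [0->1,0->3,1=2,3->2] -> levels [6 5 5 6]
Step 4: flows [0->1,0=3,1=2,3->2] -> levels [5 6 6 5]
Step 5: flows [1->0,0=3,1=2,2->3] -> levels [6 5 5 6]
  -> period-2 cycle: step 5 state = step 3 state; never stabilizes
  -> state at step 30: (30-3) mod 2 = 1, same as step 4 -> [5 6 6 5]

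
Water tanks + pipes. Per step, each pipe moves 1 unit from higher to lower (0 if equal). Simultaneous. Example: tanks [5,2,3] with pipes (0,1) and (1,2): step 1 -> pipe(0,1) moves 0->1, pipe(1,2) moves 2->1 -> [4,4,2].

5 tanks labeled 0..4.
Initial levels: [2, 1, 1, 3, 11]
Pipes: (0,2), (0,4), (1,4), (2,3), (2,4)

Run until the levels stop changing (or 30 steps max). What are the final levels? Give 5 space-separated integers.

Step 1: flows [0->2,4->0,4->1,3->2,4->2] -> levels [2 2 4 2 8]
Step 2: flows [2->0,4->0,4->1,2->3,4->2] -> levels [4 3 3 3 5]
Step 3: flows [0->2,4->0,4->1,2=3,4->2] -> levels [4 4 5 3 2]
Step 4: flows [2->0,0->4,1->4,2->3,2->4] -> levels [4 3 2 4 5]
Step 5: flows [0->2,4->0,4->1,3->2,4->2] -> levels [4 4 5 3 2]
  -> period-2 cycle: step 5 state = step 3 state; never stabilizes
  -> state at step 30: (30-3) mod 2 = 1, same as step 4 -> [4 3 2 4 5]

Answer: 4 3 2 4 5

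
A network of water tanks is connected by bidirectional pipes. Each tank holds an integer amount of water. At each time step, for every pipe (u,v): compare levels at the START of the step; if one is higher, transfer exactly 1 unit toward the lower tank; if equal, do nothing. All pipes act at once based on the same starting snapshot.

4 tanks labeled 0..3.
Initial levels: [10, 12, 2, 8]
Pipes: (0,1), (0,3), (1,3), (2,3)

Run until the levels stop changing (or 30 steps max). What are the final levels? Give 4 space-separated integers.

Answer: 9 9 8 6

Derivation:
Step 1: flows [1->0,0->3,1->3,3->2] -> levels [10 10 3 9]
Step 2: flows [0=1,0->3,1->3,3->2] -> levels [9 9 4 10]
Step 3: flows [0=1,3->0,3->1,3->2] -> levels [10 10 5 7]
Step 4: flows [0=1,0->3,1->3,3->2] -> levels [9 9 6 8]
Step 5: flows [0=1,0->3,1->3,3->2] -> levels [8 8 7 9]
Step 6: flows [0=1,3->0,3->1,3->2] -> levels [9 9 8 6]
Step 7: flows [0=1,0->3,1->3,2->3] -> levels [8 8 7 9]
  -> period-2 cycle: step 7 state = step 5 state; never stabilizes
  -> state at step 30: (30-5) mod 2 = 1, same as step 6 -> [9 9 8 6]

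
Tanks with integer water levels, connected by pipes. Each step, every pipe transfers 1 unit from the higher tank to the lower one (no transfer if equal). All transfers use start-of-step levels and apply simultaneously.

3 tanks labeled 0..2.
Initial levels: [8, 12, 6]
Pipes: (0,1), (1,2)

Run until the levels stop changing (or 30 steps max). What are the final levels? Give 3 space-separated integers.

Step 1: flows [1->0,1->2] -> levels [9 10 7]
Step 2: flows [1->0,1->2] -> levels [10 8 8]
Step 3: flows [0->1,1=2] -> levels [9 9 8]
Step 4: flows [0=1,1->2] -> levels [9 8 9]
Step 5: flows [0->1,2->1] -> levels [8 10 8]
Step 6: flows [1->0,1->2] -> levels [9 8 9]
  -> period-2 cycle: step 6 state = step 4 state; never stabilizes
  -> state at step 30: (30-4) mod 2 = 0, same as step 4 -> [9 8 9]

Answer: 9 8 9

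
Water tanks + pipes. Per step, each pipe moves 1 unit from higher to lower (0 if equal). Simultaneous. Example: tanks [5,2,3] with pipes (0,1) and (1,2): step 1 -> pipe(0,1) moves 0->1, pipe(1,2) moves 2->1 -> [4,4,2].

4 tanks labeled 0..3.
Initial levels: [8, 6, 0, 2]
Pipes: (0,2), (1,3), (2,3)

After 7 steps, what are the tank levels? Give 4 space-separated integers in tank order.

Step 1: flows [0->2,1->3,3->2] -> levels [7 5 2 2]
Step 2: flows [0->2,1->3,2=3] -> levels [6 4 3 3]
Step 3: flows [0->2,1->3,2=3] -> levels [5 3 4 4]
Step 4: flows [0->2,3->1,2=3] -> levels [4 4 5 3]
Step 5: flows [2->0,1->3,2->3] -> levels [5 3 3 5]
Step 6: flows [0->2,3->1,3->2] -> levels [4 4 5 3]
  -> period-2 cycle: step 6 state = step 4 state
  -> state at step 7: (7-4) mod 2 = 1, same as step 5 -> [5 3 3 5]

Answer: 5 3 3 5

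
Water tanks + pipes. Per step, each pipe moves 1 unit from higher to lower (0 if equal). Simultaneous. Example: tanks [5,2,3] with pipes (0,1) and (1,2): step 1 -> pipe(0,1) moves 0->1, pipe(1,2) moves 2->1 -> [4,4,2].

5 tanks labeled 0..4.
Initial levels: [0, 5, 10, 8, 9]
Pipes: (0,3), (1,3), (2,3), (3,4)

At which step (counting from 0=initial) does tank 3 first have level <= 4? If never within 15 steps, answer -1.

Answer: 4

Derivation:
Step 1: flows [3->0,3->1,2->3,4->3] -> levels [1 6 9 8 8]
Step 2: flows [3->0,3->1,2->3,3=4] -> levels [2 7 8 7 8]
Step 3: flows [3->0,1=3,2->3,4->3] -> levels [3 7 7 8 7]
Step 4: flows [3->0,3->1,3->2,3->4] -> levels [4 8 8 4 8]
Tank 3 first reaches <=4 at step 4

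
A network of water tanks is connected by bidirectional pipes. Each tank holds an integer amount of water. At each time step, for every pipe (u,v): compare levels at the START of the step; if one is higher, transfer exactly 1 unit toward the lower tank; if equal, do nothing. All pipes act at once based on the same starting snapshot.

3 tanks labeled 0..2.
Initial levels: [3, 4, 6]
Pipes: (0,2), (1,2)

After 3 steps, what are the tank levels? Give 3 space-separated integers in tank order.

Answer: 5 5 3

Derivation:
Step 1: flows [2->0,2->1] -> levels [4 5 4]
Step 2: flows [0=2,1->2] -> levels [4 4 5]
Step 3: flows [2->0,2->1] -> levels [5 5 3]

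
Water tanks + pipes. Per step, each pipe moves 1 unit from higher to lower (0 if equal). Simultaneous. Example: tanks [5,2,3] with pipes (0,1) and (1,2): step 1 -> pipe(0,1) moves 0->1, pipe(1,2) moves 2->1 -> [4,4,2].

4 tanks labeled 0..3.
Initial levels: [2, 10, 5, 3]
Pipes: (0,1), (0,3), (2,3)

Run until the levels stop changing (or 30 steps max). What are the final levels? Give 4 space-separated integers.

Step 1: flows [1->0,3->0,2->3] -> levels [4 9 4 3]
Step 2: flows [1->0,0->3,2->3] -> levels [4 8 3 5]
Step 3: flows [1->0,3->0,3->2] -> levels [6 7 4 3]
Step 4: flows [1->0,0->3,2->3] -> levels [6 6 3 5]
Step 5: flows [0=1,0->3,3->2] -> levels [5 6 4 5]
Step 6: flows [1->0,0=3,3->2] -> levels [6 5 5 4]
Step 7: flows [0->1,0->3,2->3] -> levels [4 6 4 6]
Step 8: flows [1->0,3->0,3->2] -> levels [6 5 5 4]
  -> period-2 cycle: step 8 state = step 6 state; never stabilizes
  -> state at step 30: (30-6) mod 2 = 0, same as step 6 -> [6 5 5 4]

Answer: 6 5 5 4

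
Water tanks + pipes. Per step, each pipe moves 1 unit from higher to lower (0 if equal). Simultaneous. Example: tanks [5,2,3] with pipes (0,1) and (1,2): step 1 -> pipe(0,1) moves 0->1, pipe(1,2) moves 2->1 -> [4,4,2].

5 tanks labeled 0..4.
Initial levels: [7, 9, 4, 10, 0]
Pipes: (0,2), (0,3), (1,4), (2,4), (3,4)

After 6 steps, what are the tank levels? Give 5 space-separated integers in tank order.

Answer: 7 6 5 5 7

Derivation:
Step 1: flows [0->2,3->0,1->4,2->4,3->4] -> levels [7 8 4 8 3]
Step 2: flows [0->2,3->0,1->4,2->4,3->4] -> levels [7 7 4 6 6]
Step 3: flows [0->2,0->3,1->4,4->2,3=4] -> levels [5 6 6 7 6]
Step 4: flows [2->0,3->0,1=4,2=4,3->4] -> levels [7 6 5 5 7]
Step 5: flows [0->2,0->3,4->1,4->2,4->3] -> levels [5 7 7 7 4]
Step 6: flows [2->0,3->0,1->4,2->4,3->4] -> levels [7 6 5 5 7]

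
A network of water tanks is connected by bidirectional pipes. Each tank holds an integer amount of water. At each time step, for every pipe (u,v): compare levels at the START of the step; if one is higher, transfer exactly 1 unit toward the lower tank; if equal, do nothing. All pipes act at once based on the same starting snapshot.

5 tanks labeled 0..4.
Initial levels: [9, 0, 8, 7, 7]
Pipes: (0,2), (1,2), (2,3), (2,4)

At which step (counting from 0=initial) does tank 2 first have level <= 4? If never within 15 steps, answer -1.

Answer: 3

Derivation:
Step 1: flows [0->2,2->1,2->3,2->4] -> levels [8 1 6 8 8]
Step 2: flows [0->2,2->1,3->2,4->2] -> levels [7 2 8 7 7]
Step 3: flows [2->0,2->1,2->3,2->4] -> levels [8 3 4 8 8]
Tank 2 first reaches <=4 at step 3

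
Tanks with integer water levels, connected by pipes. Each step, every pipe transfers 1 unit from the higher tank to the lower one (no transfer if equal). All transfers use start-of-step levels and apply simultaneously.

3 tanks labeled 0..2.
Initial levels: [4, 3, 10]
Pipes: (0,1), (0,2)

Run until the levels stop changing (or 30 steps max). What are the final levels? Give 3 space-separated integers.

Step 1: flows [0->1,2->0] -> levels [4 4 9]
Step 2: flows [0=1,2->0] -> levels [5 4 8]
Step 3: flows [0->1,2->0] -> levels [5 5 7]
Step 4: flows [0=1,2->0] -> levels [6 5 6]
Step 5: flows [0->1,0=2] -> levels [5 6 6]
Step 6: flows [1->0,2->0] -> levels [7 5 5]
Step 7: flows [0->1,0->2] -> levels [5 6 6]
  -> period-2 cycle: step 7 state = step 5 state; never stabilizes
  -> state at step 30: (30-5) mod 2 = 1, same as step 6 -> [7 5 5]

Answer: 7 5 5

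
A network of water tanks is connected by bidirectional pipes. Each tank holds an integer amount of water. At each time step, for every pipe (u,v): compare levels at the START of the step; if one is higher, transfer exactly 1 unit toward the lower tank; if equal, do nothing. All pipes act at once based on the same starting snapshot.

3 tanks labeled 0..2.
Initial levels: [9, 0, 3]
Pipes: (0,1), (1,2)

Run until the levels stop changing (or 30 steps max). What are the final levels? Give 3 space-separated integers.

Answer: 4 4 4

Derivation:
Step 1: flows [0->1,2->1] -> levels [8 2 2]
Step 2: flows [0->1,1=2] -> levels [7 3 2]
Step 3: flows [0->1,1->2] -> levels [6 3 3]
Step 4: flows [0->1,1=2] -> levels [5 4 3]
Step 5: flows [0->1,1->2] -> levels [4 4 4]
Step 6: flows [0=1,1=2] -> levels [4 4 4]
  -> stable (no change)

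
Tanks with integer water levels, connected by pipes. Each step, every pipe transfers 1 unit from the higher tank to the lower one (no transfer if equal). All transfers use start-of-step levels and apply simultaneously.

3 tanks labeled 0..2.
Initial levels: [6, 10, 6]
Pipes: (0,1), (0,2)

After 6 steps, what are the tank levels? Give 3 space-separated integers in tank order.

Answer: 6 8 8

Derivation:
Step 1: flows [1->0,0=2] -> levels [7 9 6]
Step 2: flows [1->0,0->2] -> levels [7 8 7]
Step 3: flows [1->0,0=2] -> levels [8 7 7]
Step 4: flows [0->1,0->2] -> levels [6 8 8]
Step 5: flows [1->0,2->0] -> levels [8 7 7]
  -> period-2 cycle: step 5 state = step 3 state
  -> state at step 6: (6-3) mod 2 = 1, same as step 4 -> [6 8 8]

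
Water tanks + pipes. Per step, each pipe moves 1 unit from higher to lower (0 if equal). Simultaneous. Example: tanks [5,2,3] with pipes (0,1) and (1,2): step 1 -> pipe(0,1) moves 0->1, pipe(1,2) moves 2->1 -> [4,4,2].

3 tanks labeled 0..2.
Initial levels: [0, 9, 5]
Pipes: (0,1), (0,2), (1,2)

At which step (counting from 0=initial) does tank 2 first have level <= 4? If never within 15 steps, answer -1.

Step 1: flows [1->0,2->0,1->2] -> levels [2 7 5]
Step 2: flows [1->0,2->0,1->2] -> levels [4 5 5]
Step 3: flows [1->0,2->0,1=2] -> levels [6 4 4]
Tank 2 first reaches <=4 at step 3

Answer: 3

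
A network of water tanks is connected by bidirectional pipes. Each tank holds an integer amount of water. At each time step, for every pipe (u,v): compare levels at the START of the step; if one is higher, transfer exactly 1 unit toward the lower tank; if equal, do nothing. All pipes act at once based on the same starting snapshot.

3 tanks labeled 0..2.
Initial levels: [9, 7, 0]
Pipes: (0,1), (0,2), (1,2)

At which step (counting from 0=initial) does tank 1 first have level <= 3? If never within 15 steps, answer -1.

Step 1: flows [0->1,0->2,1->2] -> levels [7 7 2]
Step 2: flows [0=1,0->2,1->2] -> levels [6 6 4]
Step 3: flows [0=1,0->2,1->2] -> levels [5 5 6]
Step 4: flows [0=1,2->0,2->1] -> levels [6 6 4]
  -> period-2 cycle (repeats step 2); tank 1 never drops to <=3
Tank 1 never reaches <=3 within 15 steps

Answer: -1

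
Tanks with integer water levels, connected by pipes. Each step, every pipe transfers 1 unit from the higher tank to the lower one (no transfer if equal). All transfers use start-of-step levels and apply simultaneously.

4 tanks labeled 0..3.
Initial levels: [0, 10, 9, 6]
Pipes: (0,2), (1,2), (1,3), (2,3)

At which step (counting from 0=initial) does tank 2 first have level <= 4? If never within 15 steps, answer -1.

Answer: 7

Derivation:
Step 1: flows [2->0,1->2,1->3,2->3] -> levels [1 8 8 8]
Step 2: flows [2->0,1=2,1=3,2=3] -> levels [2 8 7 8]
Step 3: flows [2->0,1->2,1=3,3->2] -> levels [3 7 8 7]
Step 4: flows [2->0,2->1,1=3,2->3] -> levels [4 8 5 8]
Step 5: flows [2->0,1->2,1=3,3->2] -> levels [5 7 6 7]
Step 6: flows [2->0,1->2,1=3,3->2] -> levels [6 6 7 6]
Step 7: flows [2->0,2->1,1=3,2->3] -> levels [7 7 4 7]
Tank 2 first reaches <=4 at step 7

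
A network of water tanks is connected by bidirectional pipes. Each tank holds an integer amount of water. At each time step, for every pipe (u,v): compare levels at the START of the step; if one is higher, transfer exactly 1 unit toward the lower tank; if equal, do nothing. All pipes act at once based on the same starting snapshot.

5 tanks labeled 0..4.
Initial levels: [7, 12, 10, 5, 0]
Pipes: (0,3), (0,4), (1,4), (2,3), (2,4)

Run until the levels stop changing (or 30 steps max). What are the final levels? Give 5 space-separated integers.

Step 1: flows [0->3,0->4,1->4,2->3,2->4] -> levels [5 11 8 7 3]
Step 2: flows [3->0,0->4,1->4,2->3,2->4] -> levels [5 10 6 7 6]
Step 3: flows [3->0,4->0,1->4,3->2,2=4] -> levels [7 9 7 5 6]
Step 4: flows [0->3,0->4,1->4,2->3,2->4] -> levels [5 8 5 7 9]
Step 5: flows [3->0,4->0,4->1,3->2,4->2] -> levels [7 9 7 5 6]
  -> period-2 cycle: step 5 state = step 3 state; never stabilizes
  -> state at step 30: (30-3) mod 2 = 1, same as step 4 -> [5 8 5 7 9]

Answer: 5 8 5 7 9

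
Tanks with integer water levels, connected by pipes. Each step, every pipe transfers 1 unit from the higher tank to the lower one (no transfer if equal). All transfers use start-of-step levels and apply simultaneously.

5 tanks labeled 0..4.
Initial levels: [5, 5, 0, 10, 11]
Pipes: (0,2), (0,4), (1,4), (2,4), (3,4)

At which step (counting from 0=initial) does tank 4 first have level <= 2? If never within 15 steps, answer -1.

Step 1: flows [0->2,4->0,4->1,4->2,4->3] -> levels [5 6 2 11 7]
Step 2: flows [0->2,4->0,4->1,4->2,3->4] -> levels [5 7 4 10 5]
Step 3: flows [0->2,0=4,1->4,4->2,3->4] -> levels [4 6 6 9 6]
Step 4: flows [2->0,4->0,1=4,2=4,3->4] -> levels [6 6 5 8 6]
Step 5: flows [0->2,0=4,1=4,4->2,3->4] -> levels [5 6 7 7 6]
Step 6: flows [2->0,4->0,1=4,2->4,3->4] -> levels [7 6 5 6 7]
Step 7: flows [0->2,0=4,4->1,4->2,4->3] -> levels [6 7 7 7 4]
Step 8: flows [2->0,0->4,1->4,2->4,3->4] -> levels [6 6 5 6 8]
Step 9: flows [0->2,4->0,4->1,4->2,4->3] -> levels [6 7 7 7 4]
  -> period-2 cycle (repeats step 7); tank 4 never drops to <=2
Tank 4 never reaches <=2 within 15 steps

Answer: -1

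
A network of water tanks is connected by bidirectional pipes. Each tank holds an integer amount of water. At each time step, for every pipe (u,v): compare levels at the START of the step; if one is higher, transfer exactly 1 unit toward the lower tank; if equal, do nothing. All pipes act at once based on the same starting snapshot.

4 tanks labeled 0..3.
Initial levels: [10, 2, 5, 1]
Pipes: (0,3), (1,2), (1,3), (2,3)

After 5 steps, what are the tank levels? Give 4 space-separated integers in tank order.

Answer: 5 4 4 5

Derivation:
Step 1: flows [0->3,2->1,1->3,2->3] -> levels [9 2 3 4]
Step 2: flows [0->3,2->1,3->1,3->2] -> levels [8 4 3 3]
Step 3: flows [0->3,1->2,1->3,2=3] -> levels [7 2 4 5]
Step 4: flows [0->3,2->1,3->1,3->2] -> levels [6 4 4 4]
Step 5: flows [0->3,1=2,1=3,2=3] -> levels [5 4 4 5]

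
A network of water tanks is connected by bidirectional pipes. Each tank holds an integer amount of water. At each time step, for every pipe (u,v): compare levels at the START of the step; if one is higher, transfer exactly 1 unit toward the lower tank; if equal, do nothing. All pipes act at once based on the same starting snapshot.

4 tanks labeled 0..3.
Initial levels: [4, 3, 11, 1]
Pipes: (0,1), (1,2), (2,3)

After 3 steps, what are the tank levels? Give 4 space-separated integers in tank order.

Answer: 5 5 5 4

Derivation:
Step 1: flows [0->1,2->1,2->3] -> levels [3 5 9 2]
Step 2: flows [1->0,2->1,2->3] -> levels [4 5 7 3]
Step 3: flows [1->0,2->1,2->3] -> levels [5 5 5 4]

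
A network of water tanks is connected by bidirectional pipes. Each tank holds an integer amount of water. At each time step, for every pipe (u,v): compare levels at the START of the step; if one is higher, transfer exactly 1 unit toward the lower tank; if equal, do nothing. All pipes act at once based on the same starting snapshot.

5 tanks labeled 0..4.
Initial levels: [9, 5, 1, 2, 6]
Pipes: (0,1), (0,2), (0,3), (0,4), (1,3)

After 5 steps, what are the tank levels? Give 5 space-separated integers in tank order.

Step 1: flows [0->1,0->2,0->3,0->4,1->3] -> levels [5 5 2 4 7]
Step 2: flows [0=1,0->2,0->3,4->0,1->3] -> levels [4 4 3 6 6]
Step 3: flows [0=1,0->2,3->0,4->0,3->1] -> levels [5 5 4 4 5]
Step 4: flows [0=1,0->2,0->3,0=4,1->3] -> levels [3 4 5 6 5]
Step 5: flows [1->0,2->0,3->0,4->0,3->1] -> levels [7 4 4 4 4]

Answer: 7 4 4 4 4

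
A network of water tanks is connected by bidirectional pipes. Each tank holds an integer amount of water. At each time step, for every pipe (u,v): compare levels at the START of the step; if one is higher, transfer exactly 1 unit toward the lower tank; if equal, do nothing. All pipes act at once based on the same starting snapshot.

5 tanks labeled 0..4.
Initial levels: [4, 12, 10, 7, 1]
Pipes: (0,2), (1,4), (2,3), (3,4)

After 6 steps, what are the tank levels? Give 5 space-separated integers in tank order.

Answer: 7 8 5 8 6

Derivation:
Step 1: flows [2->0,1->4,2->3,3->4] -> levels [5 11 8 7 3]
Step 2: flows [2->0,1->4,2->3,3->4] -> levels [6 10 6 7 5]
Step 3: flows [0=2,1->4,3->2,3->4] -> levels [6 9 7 5 7]
Step 4: flows [2->0,1->4,2->3,4->3] -> levels [7 8 5 7 7]
Step 5: flows [0->2,1->4,3->2,3=4] -> levels [6 7 7 6 8]
Step 6: flows [2->0,4->1,2->3,4->3] -> levels [7 8 5 8 6]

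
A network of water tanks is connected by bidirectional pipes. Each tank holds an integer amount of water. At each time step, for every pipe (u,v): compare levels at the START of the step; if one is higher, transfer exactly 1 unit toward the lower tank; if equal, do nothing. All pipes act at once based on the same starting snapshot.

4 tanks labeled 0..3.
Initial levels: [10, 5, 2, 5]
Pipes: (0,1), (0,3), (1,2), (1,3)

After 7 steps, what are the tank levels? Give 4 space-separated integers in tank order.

Step 1: flows [0->1,0->3,1->2,1=3] -> levels [8 5 3 6]
Step 2: flows [0->1,0->3,1->2,3->1] -> levels [6 6 4 6]
Step 3: flows [0=1,0=3,1->2,1=3] -> levels [6 5 5 6]
Step 4: flows [0->1,0=3,1=2,3->1] -> levels [5 7 5 5]
Step 5: flows [1->0,0=3,1->2,1->3] -> levels [6 4 6 6]
Step 6: flows [0->1,0=3,2->1,3->1] -> levels [5 7 5 5]
  -> period-2 cycle: step 6 state = step 4 state
  -> state at step 7: (7-4) mod 2 = 1, same as step 5 -> [6 4 6 6]

Answer: 6 4 6 6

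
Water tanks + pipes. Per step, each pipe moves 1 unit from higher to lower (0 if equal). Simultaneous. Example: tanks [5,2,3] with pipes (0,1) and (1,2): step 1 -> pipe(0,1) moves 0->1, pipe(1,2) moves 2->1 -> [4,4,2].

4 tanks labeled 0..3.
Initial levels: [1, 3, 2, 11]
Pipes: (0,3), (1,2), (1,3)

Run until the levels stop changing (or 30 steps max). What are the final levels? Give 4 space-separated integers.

Answer: 5 5 4 3

Derivation:
Step 1: flows [3->0,1->2,3->1] -> levels [2 3 3 9]
Step 2: flows [3->0,1=2,3->1] -> levels [3 4 3 7]
Step 3: flows [3->0,1->2,3->1] -> levels [4 4 4 5]
Step 4: flows [3->0,1=2,3->1] -> levels [5 5 4 3]
Step 5: flows [0->3,1->2,1->3] -> levels [4 3 5 5]
Step 6: flows [3->0,2->1,3->1] -> levels [5 5 4 3]
  -> period-2 cycle: step 6 state = step 4 state; never stabilizes
  -> state at step 30: (30-4) mod 2 = 0, same as step 4 -> [5 5 4 3]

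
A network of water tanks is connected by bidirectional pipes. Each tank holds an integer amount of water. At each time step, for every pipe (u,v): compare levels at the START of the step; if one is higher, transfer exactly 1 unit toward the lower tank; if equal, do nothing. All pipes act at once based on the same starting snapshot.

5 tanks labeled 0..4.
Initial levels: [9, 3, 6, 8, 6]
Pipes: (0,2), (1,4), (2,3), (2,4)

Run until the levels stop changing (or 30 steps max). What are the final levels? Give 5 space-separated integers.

Step 1: flows [0->2,4->1,3->2,2=4] -> levels [8 4 8 7 5]
Step 2: flows [0=2,4->1,2->3,2->4] -> levels [8 5 6 8 5]
Step 3: flows [0->2,1=4,3->2,2->4] -> levels [7 5 7 7 6]
Step 4: flows [0=2,4->1,2=3,2->4] -> levels [7 6 6 7 6]
Step 5: flows [0->2,1=4,3->2,2=4] -> levels [6 6 8 6 6]
Step 6: flows [2->0,1=4,2->3,2->4] -> levels [7 6 5 7 7]
Step 7: flows [0->2,4->1,3->2,4->2] -> levels [6 7 8 6 5]
Step 8: flows [2->0,1->4,2->3,2->4] -> levels [7 6 5 7 7]
  -> period-2 cycle: step 8 state = step 6 state; never stabilizes
  -> state at step 30: (30-6) mod 2 = 0, same as step 6 -> [7 6 5 7 7]

Answer: 7 6 5 7 7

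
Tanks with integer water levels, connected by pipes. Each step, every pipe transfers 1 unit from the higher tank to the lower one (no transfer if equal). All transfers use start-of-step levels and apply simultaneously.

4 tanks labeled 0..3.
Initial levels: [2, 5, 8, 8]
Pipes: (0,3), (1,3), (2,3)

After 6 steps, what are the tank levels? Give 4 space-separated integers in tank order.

Answer: 6 6 6 5

Derivation:
Step 1: flows [3->0,3->1,2=3] -> levels [3 6 8 6]
Step 2: flows [3->0,1=3,2->3] -> levels [4 6 7 6]
Step 3: flows [3->0,1=3,2->3] -> levels [5 6 6 6]
Step 4: flows [3->0,1=3,2=3] -> levels [6 6 6 5]
Step 5: flows [0->3,1->3,2->3] -> levels [5 5 5 8]
Step 6: flows [3->0,3->1,3->2] -> levels [6 6 6 5]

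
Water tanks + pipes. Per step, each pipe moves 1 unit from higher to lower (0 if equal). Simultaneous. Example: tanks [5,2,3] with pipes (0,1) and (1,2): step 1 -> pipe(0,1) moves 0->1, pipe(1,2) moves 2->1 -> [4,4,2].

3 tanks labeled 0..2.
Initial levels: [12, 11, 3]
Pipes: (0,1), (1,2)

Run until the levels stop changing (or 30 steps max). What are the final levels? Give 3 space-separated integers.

Answer: 9 8 9

Derivation:
Step 1: flows [0->1,1->2] -> levels [11 11 4]
Step 2: flows [0=1,1->2] -> levels [11 10 5]
Step 3: flows [0->1,1->2] -> levels [10 10 6]
Step 4: flows [0=1,1->2] -> levels [10 9 7]
Step 5: flows [0->1,1->2] -> levels [9 9 8]
Step 6: flows [0=1,1->2] -> levels [9 8 9]
Step 7: flows [0->1,2->1] -> levels [8 10 8]
Step 8: flows [1->0,1->2] -> levels [9 8 9]
  -> period-2 cycle: step 8 state = step 6 state; never stabilizes
  -> state at step 30: (30-6) mod 2 = 0, same as step 6 -> [9 8 9]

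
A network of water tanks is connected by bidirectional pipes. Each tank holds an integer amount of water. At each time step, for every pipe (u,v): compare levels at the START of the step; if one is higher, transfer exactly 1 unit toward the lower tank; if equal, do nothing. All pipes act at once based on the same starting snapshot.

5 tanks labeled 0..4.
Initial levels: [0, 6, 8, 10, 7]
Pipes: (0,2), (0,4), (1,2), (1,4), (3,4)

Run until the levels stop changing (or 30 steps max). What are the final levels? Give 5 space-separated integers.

Answer: 5 5 7 6 8

Derivation:
Step 1: flows [2->0,4->0,2->1,4->1,3->4] -> levels [2 8 6 9 6]
Step 2: flows [2->0,4->0,1->2,1->4,3->4] -> levels [4 6 6 8 7]
Step 3: flows [2->0,4->0,1=2,4->1,3->4] -> levels [6 7 5 7 6]
Step 4: flows [0->2,0=4,1->2,1->4,3->4] -> levels [5 5 7 6 8]
Step 5: flows [2->0,4->0,2->1,4->1,4->3] -> levels [7 7 5 7 5]
Step 6: flows [0->2,0->4,1->2,1->4,3->4] -> levels [5 5 7 6 8]
  -> period-2 cycle: step 6 state = step 4 state; never stabilizes
  -> state at step 30: (30-4) mod 2 = 0, same as step 4 -> [5 5 7 6 8]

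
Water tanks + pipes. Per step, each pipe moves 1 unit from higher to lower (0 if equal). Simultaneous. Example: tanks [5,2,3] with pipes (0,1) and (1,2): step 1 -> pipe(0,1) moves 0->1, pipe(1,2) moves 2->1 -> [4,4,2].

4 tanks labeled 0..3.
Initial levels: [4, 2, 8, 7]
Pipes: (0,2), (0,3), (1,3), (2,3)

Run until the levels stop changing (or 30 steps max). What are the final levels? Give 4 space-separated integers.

Answer: 6 6 6 3

Derivation:
Step 1: flows [2->0,3->0,3->1,2->3] -> levels [6 3 6 6]
Step 2: flows [0=2,0=3,3->1,2=3] -> levels [6 4 6 5]
Step 3: flows [0=2,0->3,3->1,2->3] -> levels [5 5 5 6]
Step 4: flows [0=2,3->0,3->1,3->2] -> levels [6 6 6 3]
Step 5: flows [0=2,0->3,1->3,2->3] -> levels [5 5 5 6]
  -> period-2 cycle: step 5 state = step 3 state; never stabilizes
  -> state at step 30: (30-3) mod 2 = 1, same as step 4 -> [6 6 6 3]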